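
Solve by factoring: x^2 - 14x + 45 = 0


We need two numbers that multiply to 45 and add to -14.
Those numbers are -9 and -5 (since (-9) * (-5) = 45 and (-9) + (-5) = -14).
So x^2 - 14x + 45 = (x - 9)(x - 5) = 0
Setting each factor to zero: x = 9 or x = 5

x = 5, x = 9


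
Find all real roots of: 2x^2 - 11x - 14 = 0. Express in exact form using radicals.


Using the quadratic formula: x = (-b ± sqrt(b^2 - 4ac)) / (2a)
Here a = 2, b = -11, c = -14
Discriminant = b^2 - 4ac = (-11)^2 - 4(2)(-14) = 121 + 112 = 233
Since discriminant = 233 > 0, there are two real roots.
x = (11 ± sqrt(233)) / 4
Numerically: x ≈ 6.5661 or x ≈ -1.0661

x = (11 + sqrt(233)) / 4 or x = (11 - sqrt(233)) / 4


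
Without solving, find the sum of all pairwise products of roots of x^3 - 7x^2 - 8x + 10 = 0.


By Vieta's formulas for x^3 + bx^2 + cx + d = 0:
  r1 + r2 + r3 = -b/a = 7
  r1*r2 + r1*r3 + r2*r3 = c/a = -8
  r1*r2*r3 = -d/a = -10


Sum of pairwise products = -8


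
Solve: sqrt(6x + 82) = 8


Square both sides: 6x + 82 = 8^2 = 64
6x = 64 - 82 = -18
x = -3
Check: sqrt(6*(-3) + 82) = sqrt(64) = 8 ✓

x = -3


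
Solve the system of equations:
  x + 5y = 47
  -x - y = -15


Using Cramer's rule:
Determinant D = (1)(-1) - (-1)(5) = -1 + 5 = 4
Dx = (47)(-1) - (-15)(5) = -47 + 75 = 28
Dy = (1)(-15) - (-1)(47) = -15 + 47 = 32
x = Dx/D = 28/4 = 7
y = Dy/D = 32/4 = 8

x = 7, y = 8


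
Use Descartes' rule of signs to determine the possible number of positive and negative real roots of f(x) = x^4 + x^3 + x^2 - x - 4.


Descartes' rule of signs:

For positive roots, count sign changes in f(x) = x^4 + x^3 + x^2 - x - 4:
Signs of coefficients: +, +, +, -, -
Number of sign changes: 1
Possible positive real roots: 1

For negative roots, examine f(-x) = x^4 - x^3 + x^2 + x - 4:
Signs of coefficients: +, -, +, +, -
Number of sign changes: 3
Possible negative real roots: 3, 1

Positive roots: 1; Negative roots: 3 or 1


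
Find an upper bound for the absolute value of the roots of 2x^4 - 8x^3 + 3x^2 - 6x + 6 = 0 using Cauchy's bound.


Cauchy's bound: all roots r satisfy |r| <= 1 + max(|a_i/a_n|) for i = 0,...,n-1
where a_n is the leading coefficient.

Coefficients: [2, -8, 3, -6, 6]
Leading coefficient a_n = 2
Ratios |a_i/a_n|: 4, 3/2, 3, 3
Maximum ratio: 4
Cauchy's bound: |r| <= 1 + 4 = 5

Upper bound = 5


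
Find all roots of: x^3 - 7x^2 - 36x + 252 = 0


Let p(x) = x^3 - 7x^2 - 36x + 252. By the rational root theorem (leading coefficient 1), any rational root is an integer divisor of 252: try ±1, ±2, ... in turn.
Test x = 1: value = 210 ≠ 0.
Test x = -1: value = 280 ≠ 0.
Test x = 2: value = 160 ≠ 0.
Test x = -2: value = 288 ≠ 0.
Test x = 3: value = 108 ≠ 0.
Test x = -3: value = 270 ≠ 0.
Test x = 4: value = 60 ≠ 0.
Test x = -4: value = 220 ≠ 0.
Test x = 6: value = 0 ✓, so (x - 6) is a factor.
Synthetic division by (x - 6): bring down 1; 1(6) - 7 = -1; (-1)(6) - 36 = -42; (-42)(6) + 252 = 0 → quotient x^2 - x - 42, remainder 0.
Solve the quadratic x^2 - x - 42 = 0: discriminant = (-1)^2 - 4(1)(-42) = 1 + 168 = 169.
sqrt(169) = 13, so x = (1 ± 13)/2: x = 7 or x = -6.
Collecting all roots found:

x = -6, x = 6, x = 7


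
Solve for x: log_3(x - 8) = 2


Convert to exponential form: x - 8 = 3^2 = 9
x = 9 + 8 = 17
Check: log_3(17 - 8) = log_3(9) = log_3(9) = 2 ✓

x = 17


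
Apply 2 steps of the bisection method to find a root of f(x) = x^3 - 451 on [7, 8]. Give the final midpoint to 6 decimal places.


f(x) = x^3 - 451
f(7) = -108 < 0
f(8) = 61 > 0

Step 1: midpoint = (7.000000 + 8.000000)/2 = 7.500000
  f(7.500000) = -29.125000
  f(mid) < 0, so root is in [7.500000, 8.000000]

Step 2: midpoint = (7.500000 + 8.000000)/2 = 7.750000
  f(7.750000) = 14.484375
  f(mid) > 0, so root is in [7.500000, 7.750000]

midpoint = 7.750000


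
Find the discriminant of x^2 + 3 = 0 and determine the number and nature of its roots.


For ax^2 + bx + c = 0, discriminant D = b^2 - 4ac
Here a = 1, b = 0, c = 3
D = (0)^2 - 4(1)(3) = 0 - 12 = -12

D = -12 < 0
The equation has no real roots (2 complex conjugate roots).

Discriminant = -12, no real roots (2 complex conjugate roots)


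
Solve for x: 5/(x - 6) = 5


Multiply both sides by (x - 6): 5 = 5(x - 6)
Distribute: 5 = 5x - 30
5x = 5 + 30 = 35
x = 7

x = 7


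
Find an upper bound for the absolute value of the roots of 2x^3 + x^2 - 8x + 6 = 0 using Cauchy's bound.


Cauchy's bound: all roots r satisfy |r| <= 1 + max(|a_i/a_n|) for i = 0,...,n-1
where a_n is the leading coefficient.

Coefficients: [2, 1, -8, 6]
Leading coefficient a_n = 2
Ratios |a_i/a_n|: 1/2, 4, 3
Maximum ratio: 4
Cauchy's bound: |r| <= 1 + 4 = 5

Upper bound = 5


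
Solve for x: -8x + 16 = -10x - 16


Starting with: -8x + 16 = -10x - 16
Move all x terms to left: (-8 + 10)x = -16 - 16
Simplify: 2x = -32
Divide both sides by 2: x = -16

x = -16


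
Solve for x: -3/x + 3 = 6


Subtract 3 from both sides: -3/x = 3
Multiply both sides by x: -3 = 3 * x
Divide by 3: x = -1

x = -1


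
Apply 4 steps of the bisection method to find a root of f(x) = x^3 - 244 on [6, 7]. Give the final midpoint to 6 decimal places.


f(x) = x^3 - 244
f(6) = -28 < 0
f(7) = 99 > 0

Step 1: midpoint = (6.000000 + 7.000000)/2 = 6.500000
  f(6.500000) = 30.625000
  f(mid) > 0, so root is in [6.000000, 6.500000]

Step 2: midpoint = (6.000000 + 6.500000)/2 = 6.250000
  f(6.250000) = 0.140625
  f(mid) > 0, so root is in [6.000000, 6.250000]

Step 3: midpoint = (6.000000 + 6.250000)/2 = 6.125000
  f(6.125000) = -14.216797
  f(mid) < 0, so root is in [6.125000, 6.250000]

Step 4: midpoint = (6.125000 + 6.250000)/2 = 6.187500
  f(6.187500) = -7.110596
  f(mid) < 0, so root is in [6.187500, 6.250000]

midpoint = 6.187500


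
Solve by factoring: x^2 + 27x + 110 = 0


We need two numbers that multiply to 110 and add to 27.
Those numbers are 5 and 22 (since 5 * 22 = 110 and 5 + 22 = 27).
So x^2 + 27x + 110 = (x + 5)(x + 22) = 0
Setting each factor to zero: x = -5 or x = -22

x = -22, x = -5


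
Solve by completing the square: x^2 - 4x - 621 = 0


Start: x^2 - 4x - 621 = 0
Move constant: x^2 - 4x = 621
Half of -4 is -2, squared is 4
Add 4 to both sides: x^2 - 4x + 4 = 625
(x - 2)^2 = 625
x - 2 = ±25
x = 2 + 25 = 27 or x = 2 - 25 = -23

x = -23, x = 27


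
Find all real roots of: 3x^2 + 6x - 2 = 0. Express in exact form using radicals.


Using the quadratic formula: x = (-b ± sqrt(b^2 - 4ac)) / (2a)
Here a = 3, b = 6, c = -2
Discriminant = b^2 - 4ac = 6^2 - 4(3)(-2) = 36 + 24 = 60
Since discriminant = 60 > 0, there are two real roots.
x = (-6 ± 2*sqrt(15)) / 6
Simplifying: x = (-3 ± sqrt(15)) / 3
Numerically: x ≈ 0.2910 or x ≈ -2.2910

x = (-3 + sqrt(15)) / 3 or x = (-3 - sqrt(15)) / 3


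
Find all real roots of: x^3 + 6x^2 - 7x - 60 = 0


Let p(x) = x^3 + 6x^2 - 7x - 60. By the rational root theorem (leading coefficient 1), any rational root is an integer divisor of 60: try ±1, ±2, ... in turn.
Test x = 1: value = -60 ≠ 0.
Test x = -1: value = -48 ≠ 0.
Test x = 2: value = -42 ≠ 0.
Test x = -2: value = -30 ≠ 0.
Test x = 3: value = 0 ✓, so (x - 3) is a factor.
Synthetic division by (x - 3): bring down 1; 1(3) + 6 = 9; 9(3) - 7 = 20; 20(3) - 60 = 0 → quotient x^2 + 9x + 20, remainder 0.
Solve the quadratic x^2 + 9x + 20 = 0: discriminant = 9^2 - 4(1)(20) = 81 - 80 = 1.
sqrt(1) = 1, so x = (-9 ± 1)/2: x = -4 or x = -5.

x = -5, x = -4, x = 3


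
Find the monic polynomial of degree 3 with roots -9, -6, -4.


A monic polynomial with roots -9, -6, -4 is:
p(x) = (x + 9)(x + 6)(x + 4)
After multiplying by (x + 9): x + 9
After multiplying by (x + 6): x^2 + 15x + 54
After multiplying by (x + 4): x^3 + 19x^2 + 114x + 216

x^3 + 19x^2 + 114x + 216


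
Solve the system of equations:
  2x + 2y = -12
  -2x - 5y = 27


Using Cramer's rule:
Determinant D = (2)(-5) - (-2)(2) = -10 + 4 = -6
Dx = (-12)(-5) - (27)(2) = 60 - 54 = 6
Dy = (2)(27) - (-2)(-12) = 54 - 24 = 30
x = Dx/D = 6/-6 = -1
y = Dy/D = 30/-6 = -5

x = -1, y = -5


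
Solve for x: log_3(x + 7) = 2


Convert to exponential form: x + 7 = 3^2 = 9
x = 9 - 7 = 2
Check: log_3(2 + 7) = log_3(9) = log_3(9) = 2 ✓

x = 2


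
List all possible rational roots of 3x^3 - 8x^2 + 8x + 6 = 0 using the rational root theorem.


Rational root theorem: possible roots are ±p/q where:
  p divides the constant term (6): p ∈ {1, 2, 3, 6}
  q divides the leading coefficient (3): q ∈ {1, 3}

All possible rational roots: -6, -3, -2, -1, -2/3, -1/3, 1/3, 2/3, 1, 2, 3, 6

-6, -3, -2, -1, -2/3, -1/3, 1/3, 2/3, 1, 2, 3, 6


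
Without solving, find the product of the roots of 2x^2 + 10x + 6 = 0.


By Vieta's formulas for ax^2 + bx + c = 0:
  Sum of roots = -b/a
  Product of roots = c/a

Here a = 2, b = 10, c = 6
Sum = -(10)/2 = -5
Product = 6/2 = 3

Product = 3


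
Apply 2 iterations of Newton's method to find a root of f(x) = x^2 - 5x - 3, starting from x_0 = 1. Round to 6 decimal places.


Newton's method: x_(n+1) = x_n - f(x_n)/f'(x_n)
f(x) = x^2 - 5x - 3
f'(x) = 2x - 5

Iteration 1:
  f(1.000000) = -7.000000
  f'(1.000000) = -3.000000
  x_1 = 1.000000 - (-7.000000)/(-3.000000) = -1.333333

Iteration 2:
  f(-1.333333) = 5.444444
  f'(-1.333333) = -7.666667
  x_2 = -1.333333 - (5.444444)/(-7.666667) = -0.623188

x_2 = -0.623188


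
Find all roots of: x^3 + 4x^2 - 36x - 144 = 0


Let p(x) = x^3 + 4x^2 - 36x - 144. By the rational root theorem (leading coefficient 1), any rational root is an integer divisor of 144: try ±1, ±2, ... in turn.
Test x = 1: value = -175 ≠ 0.
Test x = -1: value = -105 ≠ 0.
Test x = 2: value = -192 ≠ 0.
Test x = -2: value = -64 ≠ 0.
Test x = 3: value = -189 ≠ 0.
Test x = -3: value = -27 ≠ 0.
Test x = 4: value = -160 ≠ 0.
Test x = -4: value = 0 ✓, so (x + 4) is a factor.
Synthetic division by (x + 4): bring down 1; 1(-4) + 4 = 0; 0(-4) - 36 = -36; (-36)(-4) - 144 = 0 → quotient x^2 - 36, remainder 0.
Solve the quadratic x^2 - 36 = 0: discriminant = 0^2 - 4(1)(-36) = 0 + 144 = 144.
sqrt(144) = 12, so x = (0 ± 12)/2: x = 6 or x = -6.
Collecting all roots found:

x = -6, x = -4, x = 6


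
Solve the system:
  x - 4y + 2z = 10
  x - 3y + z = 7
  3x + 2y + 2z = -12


Using Cramer's rule. Expand each determinant along the first row.
D  = 1*[(-3)*2 - 1*2] - (-4)*[1*2 - 1*3] + 2*[1*2 - (-3)*3]
  = 1*(-8) - (-4)*(-1) + 2*(11) = 10
Dx = 10*[(-3)*2 - 1*2] - (-4)*[7*2 - 1*(-12)] + 2*[7*2 - (-3)*(-12)]
  = 10*(-8) - (-4)*(26) + 2*(-22) = -20
Dy = 1*[7*2 - 1*(-12)] - 10*[1*2 - 1*3] + 2*[1*(-12) - 7*3]
  = 1*(26) - 10*(-1) + 2*(-33) = -30
Dz = 1*[(-3)*(-12) - 7*2] - (-4)*[1*(-12) - 7*3] + 10*[1*2 - (-3)*3]
  = 1*(22) - (-4)*(-33) + 10*(11) = 0
x = Dx/D = -20/10 = -2, y = Dy/D = -30/10 = -3, z = Dz/D = 0/10 = 0
Check eq1: (1)(-2) + (-4)(-3) + (2)(0) = 10 = 10 ✓
Check eq2: (1)(-2) + (-3)(-3) + (1)(0) = 7 = 7 ✓
Check eq3: (3)(-2) + (2)(-3) + (2)(0) = -12 = -12 ✓

x = -2, y = -3, z = 0


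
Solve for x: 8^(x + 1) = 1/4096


Express both sides with the same base.
1/4096 = 8^(-4)
Since the bases match, equate exponents: x + 1 = -4
So x = -4 - (1) = -5

x = -5


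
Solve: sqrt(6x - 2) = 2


Square both sides: 6x - 2 = 2^2 = 4
6x = 4 + 2 = 6
x = 1
Check: sqrt(6*1 - 2) = sqrt(4) = 2 ✓

x = 1


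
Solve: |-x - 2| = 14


An absolute value equation |expr| = 14 gives two cases:
Case 1: -x - 2 = 14
  -x = 16, so x = -16
Case 2: -x - 2 = -14
  -x = -12, so x = 12

x = -16, x = 12


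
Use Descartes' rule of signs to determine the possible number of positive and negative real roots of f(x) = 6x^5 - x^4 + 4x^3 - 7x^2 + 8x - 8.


Descartes' rule of signs:

For positive roots, count sign changes in f(x) = 6x^5 - x^4 + 4x^3 - 7x^2 + 8x - 8:
Signs of coefficients: +, -, +, -, +, -
Number of sign changes: 5
Possible positive real roots: 5, 3, 1

For negative roots, examine f(-x) = -6x^5 - x^4 - 4x^3 - 7x^2 - 8x - 8:
Signs of coefficients: -, -, -, -, -, -
Number of sign changes: 0
Possible negative real roots: 0

Positive roots: 5 or 3 or 1; Negative roots: 0


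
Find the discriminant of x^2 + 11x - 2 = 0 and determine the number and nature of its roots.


For ax^2 + bx + c = 0, discriminant D = b^2 - 4ac
Here a = 1, b = 11, c = -2
D = (11)^2 - 4(1)(-2) = 121 + 8 = 129

D = 129 > 0 but not a perfect square
The equation has 2 distinct real irrational roots.

Discriminant = 129, 2 distinct real irrational roots


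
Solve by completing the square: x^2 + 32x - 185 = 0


Start: x^2 + 32x - 185 = 0
Move constant: x^2 + 32x = 185
Half of 32 is 16, squared is 256
Add 256 to both sides: x^2 + 32x + 256 = 441
(x + 16)^2 = 441
x + 16 = ±21
x = -16 + 21 = 5 or x = -16 - 21 = -37

x = -37, x = 5


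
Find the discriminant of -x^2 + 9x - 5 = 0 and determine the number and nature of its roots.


For ax^2 + bx + c = 0, discriminant D = b^2 - 4ac
Here a = -1, b = 9, c = -5
D = (9)^2 - 4(-1)(-5) = 81 - 20 = 61

D = 61 > 0 but not a perfect square
The equation has 2 distinct real irrational roots.

Discriminant = 61, 2 distinct real irrational roots


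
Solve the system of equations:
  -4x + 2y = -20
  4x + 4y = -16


Using Cramer's rule:
Determinant D = (-4)(4) - (4)(2) = -16 - 8 = -24
Dx = (-20)(4) - (-16)(2) = -80 + 32 = -48
Dy = (-4)(-16) - (4)(-20) = 64 + 80 = 144
x = Dx/D = -48/-24 = 2
y = Dy/D = 144/-24 = -6

x = 2, y = -6


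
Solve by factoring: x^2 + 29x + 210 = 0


We need two numbers that multiply to 210 and add to 29.
Those numbers are 15 and 14 (since 15 * 14 = 210 and 15 + 14 = 29).
So x^2 + 29x + 210 = (x + 15)(x + 14) = 0
Setting each factor to zero: x = -15 or x = -14

x = -15, x = -14


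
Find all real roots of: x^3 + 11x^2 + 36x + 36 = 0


Let p(x) = x^3 + 11x^2 + 36x + 36. By the rational root theorem (leading coefficient 1), any rational root is an integer divisor of 36: try ±1, ±2, ... in turn.
Test x = 1: value = 84 ≠ 0.
Test x = -1: value = 10 ≠ 0.
Test x = 2: value = 160 ≠ 0.
Test x = -2: value = 0 ✓, so (x + 2) is a factor.
Synthetic division by (x + 2): bring down 1; 1(-2) + 11 = 9; 9(-2) + 36 = 18; 18(-2) + 36 = 0 → quotient x^2 + 9x + 18, remainder 0.
Solve the quadratic x^2 + 9x + 18 = 0: discriminant = 9^2 - 4(1)(18) = 81 - 72 = 9.
sqrt(9) = 3, so x = (-9 ± 3)/2: x = -3 or x = -6.

x = -6, x = -3, x = -2


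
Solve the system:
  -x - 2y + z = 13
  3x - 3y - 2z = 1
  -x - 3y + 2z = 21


Using Cramer's rule. Expand each determinant along the first row.
D  = (-1)*[(-3)*2 - (-2)*(-3)] - (-2)*[3*2 - (-2)*(-1)] + 1*[3*(-3) - (-3)*(-1)]
  = (-1)*(-12) - (-2)*(4) + 1*(-12) = 8
Dx = 13*[(-3)*2 - (-2)*(-3)] - (-2)*[1*2 - (-2)*21] + 1*[1*(-3) - (-3)*21]
  = 13*(-12) - (-2)*(44) + 1*(60) = -8
Dy = (-1)*[1*2 - (-2)*21] - 13*[3*2 - (-2)*(-1)] + 1*[3*21 - 1*(-1)]
  = (-1)*(44) - 13*(4) + 1*(64) = -32
Dz = (-1)*[(-3)*21 - 1*(-3)] - (-2)*[3*21 - 1*(-1)] + 13*[3*(-3) - (-3)*(-1)]
  = (-1)*(-60) - (-2)*(64) + 13*(-12) = 32
x = Dx/D = -8/8 = -1, y = Dy/D = -32/8 = -4, z = Dz/D = 32/8 = 4
Check eq1: (-1)(-1) + (-2)(-4) + (1)(4) = 13 = 13 ✓
Check eq2: (3)(-1) + (-3)(-4) + (-2)(4) = 1 = 1 ✓
Check eq3: (-1)(-1) + (-3)(-4) + (2)(4) = 21 = 21 ✓

x = -1, y = -4, z = 4


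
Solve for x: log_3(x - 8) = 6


Convert to exponential form: x - 8 = 3^6 = 729
x = 729 + 8 = 737
Check: log_3(737 - 8) = log_3(729) = log_3(729) = 6 ✓

x = 737


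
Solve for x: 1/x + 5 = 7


Subtract 5 from both sides: 1/x = 2
Multiply both sides by x: 1 = 2 * x
Divide by 2: x = 1/2

x = 1/2


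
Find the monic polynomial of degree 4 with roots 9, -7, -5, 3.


A monic polynomial with roots 9, -7, -5, 3 is:
p(x) = (x - 9)(x + 7)(x + 5)(x - 3)
After multiplying by (x - 9): x - 9
After multiplying by (x + 7): x^2 - 2x - 63
After multiplying by (x + 5): x^3 + 3x^2 - 73x - 315
After multiplying by (x - 3): x^4 - 82x^2 - 96x + 945

x^4 - 82x^2 - 96x + 945


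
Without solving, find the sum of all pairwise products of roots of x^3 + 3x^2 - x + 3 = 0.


By Vieta's formulas for x^3 + bx^2 + cx + d = 0:
  r1 + r2 + r3 = -b/a = -3
  r1*r2 + r1*r3 + r2*r3 = c/a = -1
  r1*r2*r3 = -d/a = -3


Sum of pairwise products = -1


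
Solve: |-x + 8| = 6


An absolute value equation |expr| = 6 gives two cases:
Case 1: -x + 8 = 6
  -x = -2, so x = 2
Case 2: -x + 8 = -6
  -x = -14, so x = 14

x = 2, x = 14


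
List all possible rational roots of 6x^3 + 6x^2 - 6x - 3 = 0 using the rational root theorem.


Rational root theorem: possible roots are ±p/q where:
  p divides the constant term (-3): p ∈ {1, 3}
  q divides the leading coefficient (6): q ∈ {1, 2, 3, 6}

All possible rational roots: -3, -3/2, -1, -1/2, -1/3, -1/6, 1/6, 1/3, 1/2, 1, 3/2, 3

-3, -3/2, -1, -1/2, -1/3, -1/6, 1/6, 1/3, 1/2, 1, 3/2, 3


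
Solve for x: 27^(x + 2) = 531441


Express both sides with the same base.
531441 = 27^4
Since the bases match, equate exponents: x + 2 = 4
So x = 4 - (2) = 2

x = 2


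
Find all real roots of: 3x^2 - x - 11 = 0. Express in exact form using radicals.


Using the quadratic formula: x = (-b ± sqrt(b^2 - 4ac)) / (2a)
Here a = 3, b = -1, c = -11
Discriminant = b^2 - 4ac = (-1)^2 - 4(3)(-11) = 1 + 132 = 133
Since discriminant = 133 > 0, there are two real roots.
x = (1 ± sqrt(133)) / 6
Numerically: x ≈ 2.0888 or x ≈ -1.7554

x = (1 + sqrt(133)) / 6 or x = (1 - sqrt(133)) / 6


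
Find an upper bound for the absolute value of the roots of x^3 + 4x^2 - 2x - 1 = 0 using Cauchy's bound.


Cauchy's bound: all roots r satisfy |r| <= 1 + max(|a_i/a_n|) for i = 0,...,n-1
where a_n is the leading coefficient.

Coefficients: [1, 4, -2, -1]
Leading coefficient a_n = 1
Ratios |a_i/a_n|: 4, 2, 1
Maximum ratio: 4
Cauchy's bound: |r| <= 1 + 4 = 5

Upper bound = 5


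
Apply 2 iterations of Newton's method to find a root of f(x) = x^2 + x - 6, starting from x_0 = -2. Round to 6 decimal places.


Newton's method: x_(n+1) = x_n - f(x_n)/f'(x_n)
f(x) = x^2 + x - 6
f'(x) = 2x + 1

Iteration 1:
  f(-2.000000) = -4.000000
  f'(-2.000000) = -3.000000
  x_1 = -2.000000 - (-4.000000)/(-3.000000) = -3.333333

Iteration 2:
  f(-3.333333) = 1.777778
  f'(-3.333333) = -5.666667
  x_2 = -3.333333 - (1.777778)/(-5.666667) = -3.019608

x_2 = -3.019608


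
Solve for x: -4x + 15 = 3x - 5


Starting with: -4x + 15 = 3x - 5
Move all x terms to left: (-4 - 3)x = -5 - 15
Simplify: -7x = -20
Divide both sides by -7: x = 20/7

x = 20/7


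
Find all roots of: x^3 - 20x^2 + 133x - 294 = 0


Let p(x) = x^3 - 20x^2 + 133x - 294. By the rational root theorem (leading coefficient 1), any rational root is an integer divisor of 294: try ±1, ±2, ... in turn.
Test x = 1: value = -180 ≠ 0.
Test x = -1: value = -448 ≠ 0.
Test x = 2: value = -100 ≠ 0.
Test x = -2: value = -648 ≠ 0.
Test x = 3: value = -48 ≠ 0.
Test x = -3: value = -900 ≠ 0.
Test x = 6: value = 0 ✓, so (x - 6) is a factor.
Synthetic division by (x - 6): bring down 1; 1(6) - 20 = -14; (-14)(6) + 133 = 49; 49(6) - 294 = 0 → quotient x^2 - 14x + 49, remainder 0.
Solve the quadratic x^2 - 14x + 49 = 0: discriminant = (-14)^2 - 4(1)(49) = 196 - 196 = 0.
Discriminant = 0, so a double root: x = 14/2 = 7.
Collecting all roots found:

x = 6, x = 7 (multiplicity 2)


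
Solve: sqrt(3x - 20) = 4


Square both sides: 3x - 20 = 4^2 = 16
3x = 16 + 20 = 36
x = 12
Check: sqrt(3*12 - 20) = sqrt(16) = 4 ✓

x = 12


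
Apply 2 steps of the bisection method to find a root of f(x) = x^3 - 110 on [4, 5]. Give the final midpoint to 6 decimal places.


f(x) = x^3 - 110
f(4) = -46 < 0
f(5) = 15 > 0

Step 1: midpoint = (4.000000 + 5.000000)/2 = 4.500000
  f(4.500000) = -18.875000
  f(mid) < 0, so root is in [4.500000, 5.000000]

Step 2: midpoint = (4.500000 + 5.000000)/2 = 4.750000
  f(4.750000) = -2.828125
  f(mid) < 0, so root is in [4.750000, 5.000000]

midpoint = 4.750000


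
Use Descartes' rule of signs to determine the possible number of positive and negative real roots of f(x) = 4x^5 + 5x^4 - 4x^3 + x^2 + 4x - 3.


Descartes' rule of signs:

For positive roots, count sign changes in f(x) = 4x^5 + 5x^4 - 4x^3 + x^2 + 4x - 3:
Signs of coefficients: +, +, -, +, +, -
Number of sign changes: 3
Possible positive real roots: 3, 1

For negative roots, examine f(-x) = -4x^5 + 5x^4 + 4x^3 + x^2 - 4x - 3:
Signs of coefficients: -, +, +, +, -, -
Number of sign changes: 2
Possible negative real roots: 2, 0

Positive roots: 3 or 1; Negative roots: 2 or 0


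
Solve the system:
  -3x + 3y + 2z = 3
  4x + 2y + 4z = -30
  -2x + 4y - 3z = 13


Using Cramer's rule. Expand each determinant along the first row.
D  = (-3)*[2*(-3) - 4*4] - 3*[4*(-3) - 4*(-2)] + 2*[4*4 - 2*(-2)]
  = (-3)*(-22) - 3*(-4) + 2*(20) = 118
Dx = 3*[2*(-3) - 4*4] - 3*[(-30)*(-3) - 4*13] + 2*[(-30)*4 - 2*13]
  = 3*(-22) - 3*(38) + 2*(-146) = -472
Dy = (-3)*[(-30)*(-3) - 4*13] - 3*[4*(-3) - 4*(-2)] + 2*[4*13 - (-30)*(-2)]
  = (-3)*(38) - 3*(-4) + 2*(-8) = -118
Dz = (-3)*[2*13 - (-30)*4] - 3*[4*13 - (-30)*(-2)] + 3*[4*4 - 2*(-2)]
  = (-3)*(146) - 3*(-8) + 3*(20) = -354
x = Dx/D = -472/118 = -4, y = Dy/D = -118/118 = -1, z = Dz/D = -354/118 = -3
Check eq1: (-3)(-4) + (3)(-1) + (2)(-3) = 3 = 3 ✓
Check eq2: (4)(-4) + (2)(-1) + (4)(-3) = -30 = -30 ✓
Check eq3: (-2)(-4) + (4)(-1) + (-3)(-3) = 13 = 13 ✓

x = -4, y = -1, z = -3


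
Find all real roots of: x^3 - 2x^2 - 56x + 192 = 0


Let p(x) = x^3 - 2x^2 - 56x + 192. By the rational root theorem (leading coefficient 1), any rational root is an integer divisor of 192: try ±1, ±2, ... in turn.
Test x = 1: value = 135 ≠ 0.
Test x = -1: value = 245 ≠ 0.
Test x = 2: value = 80 ≠ 0.
Test x = -2: value = 288 ≠ 0.
Test x = 3: value = 33 ≠ 0.
Test x = -3: value = 315 ≠ 0.
Test x = 4: value = 0 ✓, so (x - 4) is a factor.
Synthetic division by (x - 4): bring down 1; 1(4) - 2 = 2; 2(4) - 56 = -48; (-48)(4) + 192 = 0 → quotient x^2 + 2x - 48, remainder 0.
Solve the quadratic x^2 + 2x - 48 = 0: discriminant = 2^2 - 4(1)(-48) = 4 + 192 = 196.
sqrt(196) = 14, so x = (-2 ± 14)/2: x = 6 or x = -8.

x = -8, x = 4, x = 6


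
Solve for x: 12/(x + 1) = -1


Multiply both sides by (x + 1): 12 = -1(x + 1)
Distribute: 12 = -x - 1
-x = 12 + 1 = 13
x = -13

x = -13


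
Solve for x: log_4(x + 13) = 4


Convert to exponential form: x + 13 = 4^4 = 256
x = 256 - 13 = 243
Check: log_4(243 + 13) = log_4(256) = log_4(256) = 4 ✓

x = 243


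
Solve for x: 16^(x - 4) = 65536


Express both sides with the same base.
65536 = 16^4
Since the bases match, equate exponents: x - 4 = 4
So x = 4 - (-4) = 8

x = 8


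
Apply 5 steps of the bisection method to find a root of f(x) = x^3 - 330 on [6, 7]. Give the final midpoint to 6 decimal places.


f(x) = x^3 - 330
f(6) = -114 < 0
f(7) = 13 > 0

Step 1: midpoint = (6.000000 + 7.000000)/2 = 6.500000
  f(6.500000) = -55.375000
  f(mid) < 0, so root is in [6.500000, 7.000000]

Step 2: midpoint = (6.500000 + 7.000000)/2 = 6.750000
  f(6.750000) = -22.453125
  f(mid) < 0, so root is in [6.750000, 7.000000]

Step 3: midpoint = (6.750000 + 7.000000)/2 = 6.875000
  f(6.875000) = -5.048828
  f(mid) < 0, so root is in [6.875000, 7.000000]

Step 4: midpoint = (6.875000 + 7.000000)/2 = 6.937500
  f(6.937500) = 3.894287
  f(mid) > 0, so root is in [6.875000, 6.937500]

Step 5: midpoint = (6.875000 + 6.937500)/2 = 6.906250
  f(6.906250) = -0.597504
  f(mid) < 0, so root is in [6.906250, 6.937500]

midpoint = 6.906250


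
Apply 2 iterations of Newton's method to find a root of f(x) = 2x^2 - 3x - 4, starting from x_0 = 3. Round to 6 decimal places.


Newton's method: x_(n+1) = x_n - f(x_n)/f'(x_n)
f(x) = 2x^2 - 3x - 4
f'(x) = 4x - 3

Iteration 1:
  f(3.000000) = 5.000000
  f'(3.000000) = 9.000000
  x_1 = 3.000000 - (5.000000)/(9.000000) = 2.444444

Iteration 2:
  f(2.444444) = 0.617284
  f'(2.444444) = 6.777778
  x_2 = 2.444444 - (0.617284)/(6.777778) = 2.353370

x_2 = 2.353370


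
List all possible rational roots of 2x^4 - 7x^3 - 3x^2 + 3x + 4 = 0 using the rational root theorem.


Rational root theorem: possible roots are ±p/q where:
  p divides the constant term (4): p ∈ {1, 2, 4}
  q divides the leading coefficient (2): q ∈ {1, 2}

All possible rational roots: -4, -2, -1, -1/2, 1/2, 1, 2, 4

-4, -2, -1, -1/2, 1/2, 1, 2, 4


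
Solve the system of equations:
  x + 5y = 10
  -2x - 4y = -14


Using Cramer's rule:
Determinant D = (1)(-4) - (-2)(5) = -4 + 10 = 6
Dx = (10)(-4) - (-14)(5) = -40 + 70 = 30
Dy = (1)(-14) - (-2)(10) = -14 + 20 = 6
x = Dx/D = 30/6 = 5
y = Dy/D = 6/6 = 1

x = 5, y = 1


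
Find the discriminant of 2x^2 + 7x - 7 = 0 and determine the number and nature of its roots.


For ax^2 + bx + c = 0, discriminant D = b^2 - 4ac
Here a = 2, b = 7, c = -7
D = (7)^2 - 4(2)(-7) = 49 + 56 = 105

D = 105 > 0 but not a perfect square
The equation has 2 distinct real irrational roots.

Discriminant = 105, 2 distinct real irrational roots


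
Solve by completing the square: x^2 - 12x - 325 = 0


Start: x^2 - 12x - 325 = 0
Move constant: x^2 - 12x = 325
Half of -12 is -6, squared is 36
Add 36 to both sides: x^2 - 12x + 36 = 361
(x - 6)^2 = 361
x - 6 = ±19
x = 6 + 19 = 25 or x = 6 - 19 = -13

x = -13, x = 25


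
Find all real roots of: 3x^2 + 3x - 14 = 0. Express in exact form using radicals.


Using the quadratic formula: x = (-b ± sqrt(b^2 - 4ac)) / (2a)
Here a = 3, b = 3, c = -14
Discriminant = b^2 - 4ac = 3^2 - 4(3)(-14) = 9 + 168 = 177
Since discriminant = 177 > 0, there are two real roots.
x = (-3 ± sqrt(177)) / 6
Numerically: x ≈ 1.7174 or x ≈ -2.7174

x = (-3 + sqrt(177)) / 6 or x = (-3 - sqrt(177)) / 6


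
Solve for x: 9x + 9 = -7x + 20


Starting with: 9x + 9 = -7x + 20
Move all x terms to left: (9 + 7)x = 20 - 9
Simplify: 16x = 11
Divide both sides by 16: x = 11/16

x = 11/16


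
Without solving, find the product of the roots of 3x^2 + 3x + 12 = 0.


By Vieta's formulas for ax^2 + bx + c = 0:
  Sum of roots = -b/a
  Product of roots = c/a

Here a = 3, b = 3, c = 12
Sum = -(3)/3 = -1
Product = 12/3 = 4

Product = 4


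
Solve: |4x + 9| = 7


An absolute value equation |expr| = 7 gives two cases:
Case 1: 4x + 9 = 7
  4x = -2, so x = -1/2
Case 2: 4x + 9 = -7
  4x = -16, so x = -4

x = -4, x = -1/2


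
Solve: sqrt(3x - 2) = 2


Square both sides: 3x - 2 = 2^2 = 4
3x = 4 + 2 = 6
x = 2
Check: sqrt(3*2 - 2) = sqrt(4) = 2 ✓

x = 2


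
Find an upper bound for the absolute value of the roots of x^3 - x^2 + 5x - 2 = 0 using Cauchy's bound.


Cauchy's bound: all roots r satisfy |r| <= 1 + max(|a_i/a_n|) for i = 0,...,n-1
where a_n is the leading coefficient.

Coefficients: [1, -1, 5, -2]
Leading coefficient a_n = 1
Ratios |a_i/a_n|: 1, 5, 2
Maximum ratio: 5
Cauchy's bound: |r| <= 1 + 5 = 6

Upper bound = 6


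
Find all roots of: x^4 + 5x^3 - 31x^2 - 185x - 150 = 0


Let p(x) = x^4 + 5x^3 - 31x^2 - 185x - 150. By the rational root theorem (leading coefficient 1), any rational root is an integer divisor of 150: try ±1, ±2, ... in turn.
Test x = 1: value = -360 ≠ 0.
Test x = -1: value = 0 ✓, so (x + 1) is a factor.
Synthetic division by (x + 1): bring down 1; 1(-1) + 5 = 4; 4(-1) - 31 = -35; (-35)(-1) - 185 = -150; (-150)(-1) - 150 = 0 → quotient x^3 + 4x^2 - 35x - 150, remainder 0.
Continue with the quotient x^3 + 4x^2 - 35x - 150 (candidates must divide 150; re-test x = -1 first in case it repeats).
Test x = -1: value = -112 ≠ 0.
Test x = 2: value = -196 ≠ 0.
Test x = -2: value = -72 ≠ 0.
Test x = 3: value = -192 ≠ 0.
Test x = -3: value = -36 ≠ 0.
Test x = 5: value = -100 ≠ 0.
Test x = -5: value = 0 ✓, so (x + 5) is a factor.
Synthetic division by (x + 5): bring down 1; 1(-5) + 4 = -1; (-1)(-5) - 35 = -30; (-30)(-5) - 150 = 0 → quotient x^2 - x - 30, remainder 0.
Solve the quadratic x^2 - x - 30 = 0: discriminant = (-1)^2 - 4(1)(-30) = 1 + 120 = 121.
sqrt(121) = 11, so x = (1 ± 11)/2: x = 6 or x = -5.
Collecting all roots found:

x = -5 (multiplicity 2), x = -1, x = 6


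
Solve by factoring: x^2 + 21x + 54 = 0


We need two numbers that multiply to 54 and add to 21.
Those numbers are 3 and 18 (since 3 * 18 = 54 and 3 + 18 = 21).
So x^2 + 21x + 54 = (x + 3)(x + 18) = 0
Setting each factor to zero: x = -3 or x = -18

x = -18, x = -3


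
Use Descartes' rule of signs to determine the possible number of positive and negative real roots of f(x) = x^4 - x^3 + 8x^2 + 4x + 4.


Descartes' rule of signs:

For positive roots, count sign changes in f(x) = x^4 - x^3 + 8x^2 + 4x + 4:
Signs of coefficients: +, -, +, +, +
Number of sign changes: 2
Possible positive real roots: 2, 0

For negative roots, examine f(-x) = x^4 + x^3 + 8x^2 - 4x + 4:
Signs of coefficients: +, +, +, -, +
Number of sign changes: 2
Possible negative real roots: 2, 0

Positive roots: 2 or 0; Negative roots: 2 or 0


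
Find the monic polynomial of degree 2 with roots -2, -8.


A monic polynomial with roots -2, -8 is:
p(x) = (x + 2)(x + 8)
After multiplying by (x + 2): x + 2
After multiplying by (x + 8): x^2 + 10x + 16

x^2 + 10x + 16


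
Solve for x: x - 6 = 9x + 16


Starting with: x - 6 = 9x + 16
Move all x terms to left: (1 - 9)x = 16 + 6
Simplify: -8x = 22
Divide both sides by -8: x = -11/4

x = -11/4


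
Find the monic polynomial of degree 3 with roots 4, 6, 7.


A monic polynomial with roots 4, 6, 7 is:
p(x) = (x - 4)(x - 6)(x - 7)
After multiplying by (x - 4): x - 4
After multiplying by (x - 6): x^2 - 10x + 24
After multiplying by (x - 7): x^3 - 17x^2 + 94x - 168

x^3 - 17x^2 + 94x - 168


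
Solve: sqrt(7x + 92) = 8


Square both sides: 7x + 92 = 8^2 = 64
7x = 64 - 92 = -28
x = -4
Check: sqrt(7*(-4) + 92) = sqrt(64) = 8 ✓

x = -4


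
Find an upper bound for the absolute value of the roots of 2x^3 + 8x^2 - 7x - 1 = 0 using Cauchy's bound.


Cauchy's bound: all roots r satisfy |r| <= 1 + max(|a_i/a_n|) for i = 0,...,n-1
where a_n is the leading coefficient.

Coefficients: [2, 8, -7, -1]
Leading coefficient a_n = 2
Ratios |a_i/a_n|: 4, 7/2, 1/2
Maximum ratio: 4
Cauchy's bound: |r| <= 1 + 4 = 5

Upper bound = 5


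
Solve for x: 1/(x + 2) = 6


Multiply both sides by (x + 2): 1 = 6(x + 2)
Distribute: 1 = 6x + 12
6x = 1 - 12 = -11
x = -11/6

x = -11/6


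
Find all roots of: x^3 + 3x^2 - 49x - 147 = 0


Let p(x) = x^3 + 3x^2 - 49x - 147. By the rational root theorem (leading coefficient 1), any rational root is an integer divisor of 147: try ±1, ±2, ... in turn.
Test x = 1: value = -192 ≠ 0.
Test x = -1: value = -96 ≠ 0.
Test x = 3: value = -240 ≠ 0.
Test x = -3: value = 0 ✓, so (x + 3) is a factor.
Synthetic division by (x + 3): bring down 1; 1(-3) + 3 = 0; 0(-3) - 49 = -49; (-49)(-3) - 147 = 0 → quotient x^2 - 49, remainder 0.
Solve the quadratic x^2 - 49 = 0: discriminant = 0^2 - 4(1)(-49) = 0 + 196 = 196.
sqrt(196) = 14, so x = (0 ± 14)/2: x = 7 or x = -7.
Collecting all roots found:

x = -7, x = -3, x = 7


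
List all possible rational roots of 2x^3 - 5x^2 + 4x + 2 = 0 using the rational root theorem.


Rational root theorem: possible roots are ±p/q where:
  p divides the constant term (2): p ∈ {1, 2}
  q divides the leading coefficient (2): q ∈ {1, 2}

All possible rational roots: -2, -1, -1/2, 1/2, 1, 2

-2, -1, -1/2, 1/2, 1, 2


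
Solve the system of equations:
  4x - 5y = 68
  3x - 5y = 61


Using Cramer's rule:
Determinant D = (4)(-5) - (3)(-5) = -20 + 15 = -5
Dx = (68)(-5) - (61)(-5) = -340 + 305 = -35
Dy = (4)(61) - (3)(68) = 244 - 204 = 40
x = Dx/D = -35/-5 = 7
y = Dy/D = 40/-5 = -8

x = 7, y = -8


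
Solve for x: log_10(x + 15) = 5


Convert to exponential form: x + 15 = 10^5 = 100000
x = 100000 - 15 = 99985
Check: log_10(99985 + 15) = log_10(100000) = log_10(100000) = 5 ✓

x = 99985


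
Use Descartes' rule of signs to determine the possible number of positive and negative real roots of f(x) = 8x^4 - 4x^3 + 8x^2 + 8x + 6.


Descartes' rule of signs:

For positive roots, count sign changes in f(x) = 8x^4 - 4x^3 + 8x^2 + 8x + 6:
Signs of coefficients: +, -, +, +, +
Number of sign changes: 2
Possible positive real roots: 2, 0

For negative roots, examine f(-x) = 8x^4 + 4x^3 + 8x^2 - 8x + 6:
Signs of coefficients: +, +, +, -, +
Number of sign changes: 2
Possible negative real roots: 2, 0

Positive roots: 2 or 0; Negative roots: 2 or 0


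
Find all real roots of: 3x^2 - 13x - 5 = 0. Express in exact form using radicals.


Using the quadratic formula: x = (-b ± sqrt(b^2 - 4ac)) / (2a)
Here a = 3, b = -13, c = -5
Discriminant = b^2 - 4ac = (-13)^2 - 4(3)(-5) = 169 + 60 = 229
Since discriminant = 229 > 0, there are two real roots.
x = (13 ± sqrt(229)) / 6
Numerically: x ≈ 4.6888 or x ≈ -0.3555

x = (13 + sqrt(229)) / 6 or x = (13 - sqrt(229)) / 6


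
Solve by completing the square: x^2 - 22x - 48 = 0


Start: x^2 - 22x - 48 = 0
Move constant: x^2 - 22x = 48
Half of -22 is -11, squared is 121
Add 121 to both sides: x^2 - 22x + 121 = 169
(x - 11)^2 = 169
x - 11 = ±13
x = 11 + 13 = 24 or x = 11 - 13 = -2

x = -2, x = 24


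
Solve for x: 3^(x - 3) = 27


Express both sides with the same base.
27 = 3^3
Since the bases match, equate exponents: x - 3 = 3
So x = 3 - (-3) = 6

x = 6


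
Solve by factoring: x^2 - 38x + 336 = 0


We need two numbers that multiply to 336 and add to -38.
Those numbers are -14 and -24 (since (-14) * (-24) = 336 and (-14) + (-24) = -38).
So x^2 - 38x + 336 = (x - 14)(x - 24) = 0
Setting each factor to zero: x = 14 or x = 24

x = 14, x = 24


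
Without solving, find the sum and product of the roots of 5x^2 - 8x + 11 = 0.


By Vieta's formulas for ax^2 + bx + c = 0:
  Sum of roots = -b/a
  Product of roots = c/a

Here a = 5, b = -8, c = 11
Sum = -(-8)/5 = 8/5
Product = 11/5 = 11/5

Sum = 8/5, Product = 11/5


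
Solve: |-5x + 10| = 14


An absolute value equation |expr| = 14 gives two cases:
Case 1: -5x + 10 = 14
  -5x = 4, so x = -4/5
Case 2: -5x + 10 = -14
  -5x = -24, so x = 24/5

x = -4/5, x = 24/5


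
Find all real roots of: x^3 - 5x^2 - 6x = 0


The constant term is 0, so x = 0 is a root. Factor out x:
  x(x^2 - 5x - 6) = 0
Solve the quadratic x^2 - 5x - 6 = 0: discriminant = (-5)^2 - 4(1)(-6) = 25 + 24 = 49.
sqrt(49) = 7, so x = (5 ± 7)/2: x = 6 or x = -1.

x = -1, x = 0, x = 6


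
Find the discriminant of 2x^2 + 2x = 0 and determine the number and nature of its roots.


For ax^2 + bx + c = 0, discriminant D = b^2 - 4ac
Here a = 2, b = 2, c = 0
D = (2)^2 - 4(2)(0) = 4 - 0 = 4

D = 4 > 0 and is a perfect square (sqrt = 2)
The equation has 2 distinct real rational roots.

Discriminant = 4, 2 distinct real rational roots


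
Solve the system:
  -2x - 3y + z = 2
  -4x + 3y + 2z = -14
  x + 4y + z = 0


Using Cramer's rule. Expand each determinant along the first row.
D  = (-2)*[3*1 - 2*4] - (-3)*[(-4)*1 - 2*1] + 1*[(-4)*4 - 3*1]
  = (-2)*(-5) - (-3)*(-6) + 1*(-19) = -27
Dx = 2*[3*1 - 2*4] - (-3)*[(-14)*1 - 2*0] + 1*[(-14)*4 - 3*0]
  = 2*(-5) - (-3)*(-14) + 1*(-56) = -108
Dy = (-2)*[(-14)*1 - 2*0] - 2*[(-4)*1 - 2*1] + 1*[(-4)*0 - (-14)*1]
  = (-2)*(-14) - 2*(-6) + 1*(14) = 54
Dz = (-2)*[3*0 - (-14)*4] - (-3)*[(-4)*0 - (-14)*1] + 2*[(-4)*4 - 3*1]
  = (-2)*(56) - (-3)*(14) + 2*(-19) = -108
x = Dx/D = -108/-27 = 4, y = Dy/D = 54/-27 = -2, z = Dz/D = -108/-27 = 4
Check eq1: (-2)(4) + (-3)(-2) + (1)(4) = 2 = 2 ✓
Check eq2: (-4)(4) + (3)(-2) + (2)(4) = -14 = -14 ✓
Check eq3: (1)(4) + (4)(-2) + (1)(4) = 0 = 0 ✓

x = 4, y = -2, z = 4


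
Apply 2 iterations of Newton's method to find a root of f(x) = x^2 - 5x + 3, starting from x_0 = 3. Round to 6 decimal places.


Newton's method: x_(n+1) = x_n - f(x_n)/f'(x_n)
f(x) = x^2 - 5x + 3
f'(x) = 2x - 5

Iteration 1:
  f(3.000000) = -3.000000
  f'(3.000000) = 1.000000
  x_1 = 3.000000 - (-3.000000)/(1.000000) = 6.000000

Iteration 2:
  f(6.000000) = 9.000000
  f'(6.000000) = 7.000000
  x_2 = 6.000000 - (9.000000)/(7.000000) = 4.714286

x_2 = 4.714286


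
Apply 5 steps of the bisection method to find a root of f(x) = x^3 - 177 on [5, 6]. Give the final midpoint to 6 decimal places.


f(x) = x^3 - 177
f(5) = -52 < 0
f(6) = 39 > 0

Step 1: midpoint = (5.000000 + 6.000000)/2 = 5.500000
  f(5.500000) = -10.625000
  f(mid) < 0, so root is in [5.500000, 6.000000]

Step 2: midpoint = (5.500000 + 6.000000)/2 = 5.750000
  f(5.750000) = 13.109375
  f(mid) > 0, so root is in [5.500000, 5.750000]

Step 3: midpoint = (5.500000 + 5.750000)/2 = 5.625000
  f(5.625000) = 0.978516
  f(mid) > 0, so root is in [5.500000, 5.625000]

Step 4: midpoint = (5.500000 + 5.625000)/2 = 5.562500
  f(5.562500) = -4.888428
  f(mid) < 0, so root is in [5.562500, 5.625000]

Step 5: midpoint = (5.562500 + 5.625000)/2 = 5.593750
  f(5.593750) = -1.971344
  f(mid) < 0, so root is in [5.593750, 5.625000]

midpoint = 5.593750


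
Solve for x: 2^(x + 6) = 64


Express both sides with the same base.
64 = 2^6
Since the bases match, equate exponents: x + 6 = 6
So x = 6 - (6) = 0

x = 0


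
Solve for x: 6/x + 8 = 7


Subtract 8 from both sides: 6/x = -1
Multiply both sides by x: 6 = -1 * x
Divide by -1: x = -6

x = -6


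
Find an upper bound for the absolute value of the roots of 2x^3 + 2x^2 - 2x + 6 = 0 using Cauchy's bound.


Cauchy's bound: all roots r satisfy |r| <= 1 + max(|a_i/a_n|) for i = 0,...,n-1
where a_n is the leading coefficient.

Coefficients: [2, 2, -2, 6]
Leading coefficient a_n = 2
Ratios |a_i/a_n|: 1, 1, 3
Maximum ratio: 3
Cauchy's bound: |r| <= 1 + 3 = 4

Upper bound = 4


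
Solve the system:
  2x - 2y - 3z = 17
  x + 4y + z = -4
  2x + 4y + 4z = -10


Using Cramer's rule. Expand each determinant along the first row.
D  = 2*[4*4 - 1*4] - (-2)*[1*4 - 1*2] + (-3)*[1*4 - 4*2]
  = 2*(12) - (-2)*(2) + (-3)*(-4) = 40
Dx = 17*[4*4 - 1*4] - (-2)*[(-4)*4 - 1*(-10)] + (-3)*[(-4)*4 - 4*(-10)]
  = 17*(12) - (-2)*(-6) + (-3)*(24) = 120
Dy = 2*[(-4)*4 - 1*(-10)] - 17*[1*4 - 1*2] + (-3)*[1*(-10) - (-4)*2]
  = 2*(-6) - 17*(2) + (-3)*(-2) = -40
Dz = 2*[4*(-10) - (-4)*4] - (-2)*[1*(-10) - (-4)*2] + 17*[1*4 - 4*2]
  = 2*(-24) - (-2)*(-2) + 17*(-4) = -120
x = Dx/D = 120/40 = 3, y = Dy/D = -40/40 = -1, z = Dz/D = -120/40 = -3
Check eq1: (2)(3) + (-2)(-1) + (-3)(-3) = 17 = 17 ✓
Check eq2: (1)(3) + (4)(-1) + (1)(-3) = -4 = -4 ✓
Check eq3: (2)(3) + (4)(-1) + (4)(-3) = -10 = -10 ✓

x = 3, y = -1, z = -3


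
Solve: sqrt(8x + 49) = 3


Square both sides: 8x + 49 = 3^2 = 9
8x = 9 - 49 = -40
x = -5
Check: sqrt(8*(-5) + 49) = sqrt(9) = 3 ✓

x = -5


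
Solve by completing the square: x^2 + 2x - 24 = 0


Start: x^2 + 2x - 24 = 0
Move constant: x^2 + 2x = 24
Half of 2 is 1, squared is 1
Add 1 to both sides: x^2 + 2x + 1 = 25
(x + 1)^2 = 25
x + 1 = ±5
x = -1 + 5 = 4 or x = -1 - 5 = -6

x = -6, x = 4


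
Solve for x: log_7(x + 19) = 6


Convert to exponential form: x + 19 = 7^6 = 117649
x = 117649 - 19 = 117630
Check: log_7(117630 + 19) = log_7(117649) = log_7(117649) = 6 ✓

x = 117630


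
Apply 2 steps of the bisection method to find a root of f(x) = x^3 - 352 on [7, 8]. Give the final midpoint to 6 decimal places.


f(x) = x^3 - 352
f(7) = -9 < 0
f(8) = 160 > 0

Step 1: midpoint = (7.000000 + 8.000000)/2 = 7.500000
  f(7.500000) = 69.875000
  f(mid) > 0, so root is in [7.000000, 7.500000]

Step 2: midpoint = (7.000000 + 7.500000)/2 = 7.250000
  f(7.250000) = 29.078125
  f(mid) > 0, so root is in [7.000000, 7.250000]

midpoint = 7.250000


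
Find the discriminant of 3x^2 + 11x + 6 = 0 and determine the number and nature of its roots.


For ax^2 + bx + c = 0, discriminant D = b^2 - 4ac
Here a = 3, b = 11, c = 6
D = (11)^2 - 4(3)(6) = 121 - 72 = 49

D = 49 > 0 and is a perfect square (sqrt = 7)
The equation has 2 distinct real rational roots.

Discriminant = 49, 2 distinct real rational roots


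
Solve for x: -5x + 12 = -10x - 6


Starting with: -5x + 12 = -10x - 6
Move all x terms to left: (-5 + 10)x = -6 - 12
Simplify: 5x = -18
Divide both sides by 5: x = -18/5

x = -18/5


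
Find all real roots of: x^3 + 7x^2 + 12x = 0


The constant term is 0, so x = 0 is a root. Factor out x:
  x(x^2 + 7x + 12) = 0
Solve the quadratic x^2 + 7x + 12 = 0: discriminant = 7^2 - 4(1)(12) = 49 - 48 = 1.
sqrt(1) = 1, so x = (-7 ± 1)/2: x = -3 or x = -4.

x = -4, x = -3, x = 0
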